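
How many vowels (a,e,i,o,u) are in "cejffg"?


Input: cejffg
Checking each character:
  'c' at position 0: consonant
  'e' at position 1: vowel (running total: 1)
  'j' at position 2: consonant
  'f' at position 3: consonant
  'f' at position 4: consonant
  'g' at position 5: consonant
Total vowels: 1

1


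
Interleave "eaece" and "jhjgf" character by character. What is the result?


Interleaving "eaece" and "jhjgf":
  Position 0: 'e' from first, 'j' from second => "ej"
  Position 1: 'a' from first, 'h' from second => "ah"
  Position 2: 'e' from first, 'j' from second => "ej"
  Position 3: 'c' from first, 'g' from second => "cg"
  Position 4: 'e' from first, 'f' from second => "ef"
Result: ejahejcgef

ejahejcgef


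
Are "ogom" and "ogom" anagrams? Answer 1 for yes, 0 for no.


Strings: "ogom", "ogom"
Sorted first:  gmoo
Sorted second: gmoo
Sorted forms match => anagrams

1


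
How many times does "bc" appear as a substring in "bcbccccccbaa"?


Searching for "bc" in "bcbccccccbaa"
Scanning each position:
  Position 0: "bc" => MATCH
  Position 1: "cb" => no
  Position 2: "bc" => MATCH
  Position 3: "cc" => no
  Position 4: "cc" => no
  Position 5: "cc" => no
  Position 6: "cc" => no
  Position 7: "cc" => no
  Position 8: "cb" => no
  Position 9: "ba" => no
  Position 10: "aa" => no
Total occurrences: 2

2


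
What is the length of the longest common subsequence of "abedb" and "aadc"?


LCS of "abedb" and "aadc"
DP table:
           a    a    d    c
      0    0    0    0    0
  a   0    1    1    1    1
  b   0    1    1    1    1
  e   0    1    1    1    1
  d   0    1    1    2    2
  b   0    1    1    2    2
LCS length = dp[5][4] = 2

2


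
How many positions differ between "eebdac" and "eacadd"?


Comparing "eebdac" and "eacadd" position by position:
  Position 0: 'e' vs 'e' => same
  Position 1: 'e' vs 'a' => DIFFER
  Position 2: 'b' vs 'c' => DIFFER
  Position 3: 'd' vs 'a' => DIFFER
  Position 4: 'a' vs 'd' => DIFFER
  Position 5: 'c' vs 'd' => DIFFER
Positions that differ: 5

5


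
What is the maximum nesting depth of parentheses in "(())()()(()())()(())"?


Input: "(())()()(()())()(())"
Tracking depth:
  Position 0 '(': depth becomes 1
  Position 1 '(': depth becomes 2
  Position 2 ')': depth becomes 1
  Position 3 ')': depth becomes 0
  Position 4 '(': depth becomes 1
  Position 5 ')': depth becomes 0
  Position 6 '(': depth becomes 1
  Position 7 ')': depth becomes 0
  Position 8 '(': depth becomes 1
  Position 9 '(': depth becomes 2
  Position 10 ')': depth becomes 1
  Position 11 '(': depth becomes 2
  Position 12 ')': depth becomes 1
  Position 13 ')': depth becomes 0
  Position 14 '(': depth becomes 1
  Position 15 ')': depth becomes 0
  Position 16 '(': depth becomes 1
  Position 17 '(': depth becomes 2
  Position 18 ')': depth becomes 1
  Position 19 ')': depth becomes 0
Maximum depth reached: 2

2


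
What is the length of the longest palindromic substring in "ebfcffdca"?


Input: "ebfcffdca"
Checking substrings for palindromes:
  [2:5] "fcf" (len 3) => palindrome
  [4:6] "ff" (len 2) => palindrome
Longest palindromic substring: "fcf" with length 3

3


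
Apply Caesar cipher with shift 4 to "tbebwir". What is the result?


Caesar cipher: shift "tbebwir" by 4
  't' (pos 19) + 4 = pos 23 = 'x'
  'b' (pos 1) + 4 = pos 5 = 'f'
  'e' (pos 4) + 4 = pos 8 = 'i'
  'b' (pos 1) + 4 = pos 5 = 'f'
  'w' (pos 22) + 4 = pos 0 = 'a'
  'i' (pos 8) + 4 = pos 12 = 'm'
  'r' (pos 17) + 4 = pos 21 = 'v'
Result: xfifamv

xfifamv


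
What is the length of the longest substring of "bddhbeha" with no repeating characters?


Input: "bddhbeha"
Sliding window (track last position of each char):
  Position 0 ('b'): window [0,0] length 1 -- new best
  Position 1 ('d'): window [0,1] length 2 -- new best
  Position 2 ('d'): repeat (last at 1), move window start to 2
  Position 2 ('d'): window [2,2] length 1
  Position 3 ('h'): window [2,3] length 2
  Position 4 ('b'): window [2,4] length 3 -- new best
  Position 5 ('e'): window [2,5] length 4 -- new best
  Position 6 ('h'): repeat (last at 3), move window start to 4
  Position 6 ('h'): window [4,6] length 3
  Position 7 ('a'): window [4,7] length 4
Longest substring with no repeats: "dhbe" with length 4

4


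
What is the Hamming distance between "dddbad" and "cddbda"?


Comparing "dddbad" and "cddbda" position by position:
  Position 0: 'd' vs 'c' => differ
  Position 1: 'd' vs 'd' => same
  Position 2: 'd' vs 'd' => same
  Position 3: 'b' vs 'b' => same
  Position 4: 'a' vs 'd' => differ
  Position 5: 'd' vs 'a' => differ
Total differences (Hamming distance): 3

3


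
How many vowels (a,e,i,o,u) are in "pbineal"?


Input: pbineal
Checking each character:
  'p' at position 0: consonant
  'b' at position 1: consonant
  'i' at position 2: vowel (running total: 1)
  'n' at position 3: consonant
  'e' at position 4: vowel (running total: 2)
  'a' at position 5: vowel (running total: 3)
  'l' at position 6: consonant
Total vowels: 3

3


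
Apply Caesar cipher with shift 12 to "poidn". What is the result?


Caesar cipher: shift "poidn" by 12
  'p' (pos 15) + 12 = pos 1 = 'b'
  'o' (pos 14) + 12 = pos 0 = 'a'
  'i' (pos 8) + 12 = pos 20 = 'u'
  'd' (pos 3) + 12 = pos 15 = 'p'
  'n' (pos 13) + 12 = pos 25 = 'z'
Result: baupz

baupz


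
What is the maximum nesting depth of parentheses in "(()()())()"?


Input: "(()()())()"
Tracking depth:
  Position 0 '(': depth becomes 1
  Position 1 '(': depth becomes 2
  Position 2 ')': depth becomes 1
  Position 3 '(': depth becomes 2
  Position 4 ')': depth becomes 1
  Position 5 '(': depth becomes 2
  Position 6 ')': depth becomes 1
  Position 7 ')': depth becomes 0
  Position 8 '(': depth becomes 1
  Position 9 ')': depth becomes 0
Maximum depth reached: 2

2


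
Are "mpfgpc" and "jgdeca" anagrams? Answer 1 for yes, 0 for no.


Strings: "mpfgpc", "jgdeca"
Sorted first:  cfgmpp
Sorted second: acdegj
Differ at position 0: 'c' vs 'a' => not anagrams

0


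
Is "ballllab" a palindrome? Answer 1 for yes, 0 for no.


Input: ballllab
Reversed: ballllab
  Compare pos 0 ('b') with pos 7 ('b'): match
  Compare pos 1 ('a') with pos 6 ('a'): match
  Compare pos 2 ('l') with pos 5 ('l'): match
  Compare pos 3 ('l') with pos 4 ('l'): match
Result: palindrome

1


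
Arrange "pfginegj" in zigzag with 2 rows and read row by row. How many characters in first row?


Zigzag "pfginegj" into 2 rows:
Placing characters:
  'p' => row 0
  'f' => row 1
  'g' => row 0
  'i' => row 1
  'n' => row 0
  'e' => row 1
  'g' => row 0
  'j' => row 1
Rows:
  Row 0: "pgng"
  Row 1: "fiej"
First row length: 4

4


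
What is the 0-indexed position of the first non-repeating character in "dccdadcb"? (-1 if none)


Input: dccdadcb
Character frequencies:
  'a': 1
  'b': 1
  'c': 3
  'd': 3
Scanning left to right for freq == 1:
  Position 0 ('d'): freq=3, skip
  Position 1 ('c'): freq=3, skip
  Position 2 ('c'): freq=3, skip
  Position 3 ('d'): freq=3, skip
  Position 4 ('a'): unique! => answer = 4

4


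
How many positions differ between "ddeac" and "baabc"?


Comparing "ddeac" and "baabc" position by position:
  Position 0: 'd' vs 'b' => DIFFER
  Position 1: 'd' vs 'a' => DIFFER
  Position 2: 'e' vs 'a' => DIFFER
  Position 3: 'a' vs 'b' => DIFFER
  Position 4: 'c' vs 'c' => same
Positions that differ: 4

4


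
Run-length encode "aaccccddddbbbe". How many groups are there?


Input: aaccccddddbbbe
Scanning for consecutive runs:
  Group 1: 'a' x 2 (positions 0-1)
  Group 2: 'c' x 4 (positions 2-5)
  Group 3: 'd' x 4 (positions 6-9)
  Group 4: 'b' x 3 (positions 10-12)
  Group 5: 'e' x 1 (positions 13-13)
Total groups: 5

5


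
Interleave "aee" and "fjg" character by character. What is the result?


Interleaving "aee" and "fjg":
  Position 0: 'a' from first, 'f' from second => "af"
  Position 1: 'e' from first, 'j' from second => "ej"
  Position 2: 'e' from first, 'g' from second => "eg"
Result: afejeg

afejeg


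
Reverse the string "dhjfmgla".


Input: dhjfmgla
Reading characters right to left:
  Position 7: 'a'
  Position 6: 'l'
  Position 5: 'g'
  Position 4: 'm'
  Position 3: 'f'
  Position 2: 'j'
  Position 1: 'h'
  Position 0: 'd'
Reversed: algmfjhd

algmfjhd


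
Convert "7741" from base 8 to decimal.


Input: "7741" in base 8
Positional expansion:
  Digit '7' (value 7) x 8^3 = 3584
  Digit '7' (value 7) x 8^2 = 448
  Digit '4' (value 4) x 8^1 = 32
  Digit '1' (value 1) x 8^0 = 1
Sum = 4065

4065


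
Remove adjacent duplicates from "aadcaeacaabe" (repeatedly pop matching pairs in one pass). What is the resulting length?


Input: aadcaeacaabe
Stack-based adjacent duplicate removal:
  Read 'a': push. Stack: a
  Read 'a': matches stack top 'a' => pop. Stack: (empty)
  Read 'd': push. Stack: d
  Read 'c': push. Stack: dc
  Read 'a': push. Stack: dca
  Read 'e': push. Stack: dcae
  Read 'a': push. Stack: dcaea
  Read 'c': push. Stack: dcaeac
  Read 'a': push. Stack: dcaeaca
  Read 'a': matches stack top 'a' => pop. Stack: dcaeac
  Read 'b': push. Stack: dcaeacb
  Read 'e': push. Stack: dcaeacbe
Final stack: "dcaeacbe" (length 8)

8


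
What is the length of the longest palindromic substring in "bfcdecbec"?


Input: "bfcdecbec"
Checking substrings for palindromes:
  No multi-char palindromic substrings found
Longest palindromic substring: "b" with length 1

1


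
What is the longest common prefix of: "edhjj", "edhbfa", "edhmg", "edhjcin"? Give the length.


Words: edhjj, edhbfa, edhmg, edhjcin
  Position 0: all 'e' => match
  Position 1: all 'd' => match
  Position 2: all 'h' => match
  Position 3: ('j', 'b', 'm', 'j') => mismatch, stop
LCP = "edh" (length 3)

3


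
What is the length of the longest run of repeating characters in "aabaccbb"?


Input: "aabaccbb"
Scanning for longest run:
  Position 1 ('a'): continues run of 'a', length=2
  Position 2 ('b'): new char, reset run to 1
  Position 3 ('a'): new char, reset run to 1
  Position 4 ('c'): new char, reset run to 1
  Position 5 ('c'): continues run of 'c', length=2
  Position 6 ('b'): new char, reset run to 1
  Position 7 ('b'): continues run of 'b', length=2
Longest run: 'a' with length 2

2


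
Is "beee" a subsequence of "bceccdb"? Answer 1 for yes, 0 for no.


Check if "beee" is a subsequence of "bceccdb"
Greedy scan:
  Position 0 ('b'): matches sub[0] = 'b'
  Position 1 ('c'): no match needed
  Position 2 ('e'): matches sub[1] = 'e'
  Position 3 ('c'): no match needed
  Position 4 ('c'): no match needed
  Position 5 ('d'): no match needed
  Position 6 ('b'): no match needed
Only matched 2/4 characters => not a subsequence

0


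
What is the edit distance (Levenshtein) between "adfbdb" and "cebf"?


Computing edit distance: "adfbdb" -> "cebf"
DP table:
           c    e    b    f
      0    1    2    3    4
  a   1    1    2    3    4
  d   2    2    2    3    4
  f   3    3    3    3    3
  b   4    4    4    3    4
  d   5    5    5    4    4
  b   6    6    6    5    5
Edit distance = dp[6][4] = 5

5


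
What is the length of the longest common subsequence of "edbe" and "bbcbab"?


LCS of "edbe" and "bbcbab"
DP table:
           b    b    c    b    a    b
      0    0    0    0    0    0    0
  e   0    0    0    0    0    0    0
  d   0    0    0    0    0    0    0
  b   0    1    1    1    1    1    1
  e   0    1    1    1    1    1    1
LCS length = dp[4][6] = 1

1


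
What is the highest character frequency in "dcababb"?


Input: dcababb
Character counts:
  'a': 2
  'b': 3
  'c': 1
  'd': 1
Maximum frequency: 3

3


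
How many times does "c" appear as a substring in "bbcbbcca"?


Searching for "c" in "bbcbbcca"
Scanning each position:
  Position 0: "b" => no
  Position 1: "b" => no
  Position 2: "c" => MATCH
  Position 3: "b" => no
  Position 4: "b" => no
  Position 5: "c" => MATCH
  Position 6: "c" => MATCH
  Position 7: "a" => no
Total occurrences: 3

3


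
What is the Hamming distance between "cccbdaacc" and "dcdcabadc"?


Comparing "cccbdaacc" and "dcdcabadc" position by position:
  Position 0: 'c' vs 'd' => differ
  Position 1: 'c' vs 'c' => same
  Position 2: 'c' vs 'd' => differ
  Position 3: 'b' vs 'c' => differ
  Position 4: 'd' vs 'a' => differ
  Position 5: 'a' vs 'b' => differ
  Position 6: 'a' vs 'a' => same
  Position 7: 'c' vs 'd' => differ
  Position 8: 'c' vs 'c' => same
Total differences (Hamming distance): 6

6


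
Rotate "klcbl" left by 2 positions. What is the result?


Input: "klcbl", rotate left by 2
First 2 characters: "kl"
Remaining characters: "cbl"
Concatenate remaining + first: "cbl" + "kl" = "cblkl"

cblkl


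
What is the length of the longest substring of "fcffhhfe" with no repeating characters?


Input: "fcffhhfe"
Sliding window (track last position of each char):
  Position 0 ('f'): window [0,0] length 1 -- new best
  Position 1 ('c'): window [0,1] length 2 -- new best
  Position 2 ('f'): repeat (last at 0), move window start to 1
  Position 2 ('f'): window [1,2] length 2
  Position 3 ('f'): repeat (last at 2), move window start to 3
  Position 3 ('f'): window [3,3] length 1
  Position 4 ('h'): window [3,4] length 2
  Position 5 ('h'): repeat (last at 4), move window start to 5
  Position 5 ('h'): window [5,5] length 1
  Position 6 ('f'): window [5,6] length 2
  Position 7 ('e'): window [5,7] length 3 -- new best
Longest substring with no repeats: "hfe" with length 3

3


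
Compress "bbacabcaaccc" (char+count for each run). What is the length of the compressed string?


Input: bbacabcaaccc
Runs:
  'b' x 2 => "b2"
  'a' x 1 => "a1"
  'c' x 1 => "c1"
  'a' x 1 => "a1"
  'b' x 1 => "b1"
  'c' x 1 => "c1"
  'a' x 2 => "a2"
  'c' x 3 => "c3"
Compressed: "b2a1c1a1b1c1a2c3"
Compressed length: 16

16


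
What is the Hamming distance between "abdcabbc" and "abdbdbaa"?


Comparing "abdcabbc" and "abdbdbaa" position by position:
  Position 0: 'a' vs 'a' => same
  Position 1: 'b' vs 'b' => same
  Position 2: 'd' vs 'd' => same
  Position 3: 'c' vs 'b' => differ
  Position 4: 'a' vs 'd' => differ
  Position 5: 'b' vs 'b' => same
  Position 6: 'b' vs 'a' => differ
  Position 7: 'c' vs 'a' => differ
Total differences (Hamming distance): 4

4


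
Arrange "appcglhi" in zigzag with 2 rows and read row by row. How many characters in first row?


Zigzag "appcglhi" into 2 rows:
Placing characters:
  'a' => row 0
  'p' => row 1
  'p' => row 0
  'c' => row 1
  'g' => row 0
  'l' => row 1
  'h' => row 0
  'i' => row 1
Rows:
  Row 0: "apgh"
  Row 1: "pcli"
First row length: 4

4


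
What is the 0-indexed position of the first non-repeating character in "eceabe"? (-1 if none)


Input: eceabe
Character frequencies:
  'a': 1
  'b': 1
  'c': 1
  'e': 3
Scanning left to right for freq == 1:
  Position 0 ('e'): freq=3, skip
  Position 1 ('c'): unique! => answer = 1

1


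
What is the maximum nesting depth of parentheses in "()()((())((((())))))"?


Input: "()()((())((((())))))"
Tracking depth:
  Position 0 '(': depth becomes 1
  Position 1 ')': depth becomes 0
  Position 2 '(': depth becomes 1
  Position 3 ')': depth becomes 0
  Position 4 '(': depth becomes 1
  Position 5 '(': depth becomes 2
  Position 6 '(': depth becomes 3
  Position 7 ')': depth becomes 2
  Position 8 ')': depth becomes 1
  Position 9 '(': depth becomes 2
  Position 10 '(': depth becomes 3
  Position 11 '(': depth becomes 4
  Position 12 '(': depth becomes 5
  Position 13 '(': depth becomes 6
  Position 14 ')': depth becomes 5
  Position 15 ')': depth becomes 4
  Position 16 ')': depth becomes 3
  Position 17 ')': depth becomes 2
  Position 18 ')': depth becomes 1
  Position 19 ')': depth becomes 0
Maximum depth reached: 6

6


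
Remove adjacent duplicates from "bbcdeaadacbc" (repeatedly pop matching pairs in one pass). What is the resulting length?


Input: bbcdeaadacbc
Stack-based adjacent duplicate removal:
  Read 'b': push. Stack: b
  Read 'b': matches stack top 'b' => pop. Stack: (empty)
  Read 'c': push. Stack: c
  Read 'd': push. Stack: cd
  Read 'e': push. Stack: cde
  Read 'a': push. Stack: cdea
  Read 'a': matches stack top 'a' => pop. Stack: cde
  Read 'd': push. Stack: cded
  Read 'a': push. Stack: cdeda
  Read 'c': push. Stack: cdedac
  Read 'b': push. Stack: cdedacb
  Read 'c': push. Stack: cdedacbc
Final stack: "cdedacbc" (length 8)

8


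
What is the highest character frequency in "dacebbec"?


Input: dacebbec
Character counts:
  'a': 1
  'b': 2
  'c': 2
  'd': 1
  'e': 2
Maximum frequency: 2

2


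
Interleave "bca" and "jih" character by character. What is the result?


Interleaving "bca" and "jih":
  Position 0: 'b' from first, 'j' from second => "bj"
  Position 1: 'c' from first, 'i' from second => "ci"
  Position 2: 'a' from first, 'h' from second => "ah"
Result: bjciah

bjciah


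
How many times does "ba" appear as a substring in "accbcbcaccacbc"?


Searching for "ba" in "accbcbcaccacbc"
Scanning each position:
  Position 0: "ac" => no
  Position 1: "cc" => no
  Position 2: "cb" => no
  Position 3: "bc" => no
  Position 4: "cb" => no
  Position 5: "bc" => no
  Position 6: "ca" => no
  Position 7: "ac" => no
  Position 8: "cc" => no
  Position 9: "ca" => no
  Position 10: "ac" => no
  Position 11: "cb" => no
  Position 12: "bc" => no
Total occurrences: 0

0


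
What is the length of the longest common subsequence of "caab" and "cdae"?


LCS of "caab" and "cdae"
DP table:
           c    d    a    e
      0    0    0    0    0
  c   0    1    1    1    1
  a   0    1    1    2    2
  a   0    1    1    2    2
  b   0    1    1    2    2
LCS length = dp[4][4] = 2

2


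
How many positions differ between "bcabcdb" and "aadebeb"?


Comparing "bcabcdb" and "aadebeb" position by position:
  Position 0: 'b' vs 'a' => DIFFER
  Position 1: 'c' vs 'a' => DIFFER
  Position 2: 'a' vs 'd' => DIFFER
  Position 3: 'b' vs 'e' => DIFFER
  Position 4: 'c' vs 'b' => DIFFER
  Position 5: 'd' vs 'e' => DIFFER
  Position 6: 'b' vs 'b' => same
Positions that differ: 6

6


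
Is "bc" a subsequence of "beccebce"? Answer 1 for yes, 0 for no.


Check if "bc" is a subsequence of "beccebce"
Greedy scan:
  Position 0 ('b'): matches sub[0] = 'b'
  Position 1 ('e'): no match needed
  Position 2 ('c'): matches sub[1] = 'c'
  Position 3 ('c'): no match needed
  Position 4 ('e'): no match needed
  Position 5 ('b'): no match needed
  Position 6 ('c'): no match needed
  Position 7 ('e'): no match needed
All 2 characters matched => is a subsequence

1


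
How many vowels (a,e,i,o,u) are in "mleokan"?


Input: mleokan
Checking each character:
  'm' at position 0: consonant
  'l' at position 1: consonant
  'e' at position 2: vowel (running total: 1)
  'o' at position 3: vowel (running total: 2)
  'k' at position 4: consonant
  'a' at position 5: vowel (running total: 3)
  'n' at position 6: consonant
Total vowels: 3

3


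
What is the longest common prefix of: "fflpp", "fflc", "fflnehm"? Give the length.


Words: fflpp, fflc, fflnehm
  Position 0: all 'f' => match
  Position 1: all 'f' => match
  Position 2: all 'l' => match
  Position 3: ('p', 'c', 'n') => mismatch, stop
LCP = "ffl" (length 3)

3


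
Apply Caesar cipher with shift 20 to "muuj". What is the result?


Caesar cipher: shift "muuj" by 20
  'm' (pos 12) + 20 = pos 6 = 'g'
  'u' (pos 20) + 20 = pos 14 = 'o'
  'u' (pos 20) + 20 = pos 14 = 'o'
  'j' (pos 9) + 20 = pos 3 = 'd'
Result: good

good


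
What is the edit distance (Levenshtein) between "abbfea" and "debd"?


Computing edit distance: "abbfea" -> "debd"
DP table:
           d    e    b    d
      0    1    2    3    4
  a   1    1    2    3    4
  b   2    2    2    2    3
  b   3    3    3    2    3
  f   4    4    4    3    3
  e   5    5    4    4    4
  a   6    6    5    5    5
Edit distance = dp[6][4] = 5

5


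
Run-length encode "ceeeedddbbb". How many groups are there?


Input: ceeeedddbbb
Scanning for consecutive runs:
  Group 1: 'c' x 1 (positions 0-0)
  Group 2: 'e' x 4 (positions 1-4)
  Group 3: 'd' x 3 (positions 5-7)
  Group 4: 'b' x 3 (positions 8-10)
Total groups: 4

4


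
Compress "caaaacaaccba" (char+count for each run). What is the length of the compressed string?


Input: caaaacaaccba
Runs:
  'c' x 1 => "c1"
  'a' x 4 => "a4"
  'c' x 1 => "c1"
  'a' x 2 => "a2"
  'c' x 2 => "c2"
  'b' x 1 => "b1"
  'a' x 1 => "a1"
Compressed: "c1a4c1a2c2b1a1"
Compressed length: 14

14


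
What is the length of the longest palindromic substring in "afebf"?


Input: "afebf"
Checking substrings for palindromes:
  No multi-char palindromic substrings found
Longest palindromic substring: "a" with length 1

1


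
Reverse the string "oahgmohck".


Input: oahgmohck
Reading characters right to left:
  Position 8: 'k'
  Position 7: 'c'
  Position 6: 'h'
  Position 5: 'o'
  Position 4: 'm'
  Position 3: 'g'
  Position 2: 'h'
  Position 1: 'a'
  Position 0: 'o'
Reversed: kchomghao

kchomghao


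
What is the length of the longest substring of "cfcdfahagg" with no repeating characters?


Input: "cfcdfahagg"
Sliding window (track last position of each char):
  Position 0 ('c'): window [0,0] length 1 -- new best
  Position 1 ('f'): window [0,1] length 2 -- new best
  Position 2 ('c'): repeat (last at 0), move window start to 1
  Position 2 ('c'): window [1,2] length 2
  Position 3 ('d'): window [1,3] length 3 -- new best
  Position 4 ('f'): repeat (last at 1), move window start to 2
  Position 4 ('f'): window [2,4] length 3
  Position 5 ('a'): window [2,5] length 4 -- new best
  Position 6 ('h'): window [2,6] length 5 -- new best
  Position 7 ('a'): repeat (last at 5), move window start to 6
  Position 7 ('a'): window [6,7] length 2
  Position 8 ('g'): window [6,8] length 3
  Position 9 ('g'): repeat (last at 8), move window start to 9
  Position 9 ('g'): window [9,9] length 1
Longest substring with no repeats: "cdfah" with length 5

5


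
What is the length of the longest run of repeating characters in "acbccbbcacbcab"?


Input: "acbccbbcacbcab"
Scanning for longest run:
  Position 1 ('c'): new char, reset run to 1
  Position 2 ('b'): new char, reset run to 1
  Position 3 ('c'): new char, reset run to 1
  Position 4 ('c'): continues run of 'c', length=2
  Position 5 ('b'): new char, reset run to 1
  Position 6 ('b'): continues run of 'b', length=2
  Position 7 ('c'): new char, reset run to 1
  Position 8 ('a'): new char, reset run to 1
  Position 9 ('c'): new char, reset run to 1
  Position 10 ('b'): new char, reset run to 1
  Position 11 ('c'): new char, reset run to 1
  Position 12 ('a'): new char, reset run to 1
  Position 13 ('b'): new char, reset run to 1
Longest run: 'c' with length 2

2


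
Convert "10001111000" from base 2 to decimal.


Input: "10001111000" in base 2
Positional expansion:
  Digit '1' (value 1) x 2^10 = 1024
  Digit '0' (value 0) x 2^9 = 0
  Digit '0' (value 0) x 2^8 = 0
  Digit '0' (value 0) x 2^7 = 0
  Digit '1' (value 1) x 2^6 = 64
  Digit '1' (value 1) x 2^5 = 32
  Digit '1' (value 1) x 2^4 = 16
  Digit '1' (value 1) x 2^3 = 8
  Digit '0' (value 0) x 2^2 = 0
  Digit '0' (value 0) x 2^1 = 0
  Digit '0' (value 0) x 2^0 = 0
Sum = 1144

1144


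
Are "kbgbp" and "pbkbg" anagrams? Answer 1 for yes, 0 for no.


Strings: "kbgbp", "pbkbg"
Sorted first:  bbgkp
Sorted second: bbgkp
Sorted forms match => anagrams

1


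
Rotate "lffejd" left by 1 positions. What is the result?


Input: "lffejd", rotate left by 1
First 1 characters: "l"
Remaining characters: "ffejd"
Concatenate remaining + first: "ffejd" + "l" = "ffejdl"

ffejdl


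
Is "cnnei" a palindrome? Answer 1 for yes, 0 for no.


Input: cnnei
Reversed: iennc
  Compare pos 0 ('c') with pos 4 ('i'): MISMATCH
  Compare pos 1 ('n') with pos 3 ('e'): MISMATCH
Result: not a palindrome

0


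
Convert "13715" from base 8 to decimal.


Input: "13715" in base 8
Positional expansion:
  Digit '1' (value 1) x 8^4 = 4096
  Digit '3' (value 3) x 8^3 = 1536
  Digit '7' (value 7) x 8^2 = 448
  Digit '1' (value 1) x 8^1 = 8
  Digit '5' (value 5) x 8^0 = 5
Sum = 6093

6093


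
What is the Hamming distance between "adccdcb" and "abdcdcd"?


Comparing "adccdcb" and "abdcdcd" position by position:
  Position 0: 'a' vs 'a' => same
  Position 1: 'd' vs 'b' => differ
  Position 2: 'c' vs 'd' => differ
  Position 3: 'c' vs 'c' => same
  Position 4: 'd' vs 'd' => same
  Position 5: 'c' vs 'c' => same
  Position 6: 'b' vs 'd' => differ
Total differences (Hamming distance): 3

3


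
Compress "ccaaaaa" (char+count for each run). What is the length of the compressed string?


Input: ccaaaaa
Runs:
  'c' x 2 => "c2"
  'a' x 5 => "a5"
Compressed: "c2a5"
Compressed length: 4

4


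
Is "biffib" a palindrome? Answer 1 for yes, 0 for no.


Input: biffib
Reversed: biffib
  Compare pos 0 ('b') with pos 5 ('b'): match
  Compare pos 1 ('i') with pos 4 ('i'): match
  Compare pos 2 ('f') with pos 3 ('f'): match
Result: palindrome

1


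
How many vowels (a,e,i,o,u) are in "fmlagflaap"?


Input: fmlagflaap
Checking each character:
  'f' at position 0: consonant
  'm' at position 1: consonant
  'l' at position 2: consonant
  'a' at position 3: vowel (running total: 1)
  'g' at position 4: consonant
  'f' at position 5: consonant
  'l' at position 6: consonant
  'a' at position 7: vowel (running total: 2)
  'a' at position 8: vowel (running total: 3)
  'p' at position 9: consonant
Total vowels: 3

3


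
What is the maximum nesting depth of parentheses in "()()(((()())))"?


Input: "()()(((()())))"
Tracking depth:
  Position 0 '(': depth becomes 1
  Position 1 ')': depth becomes 0
  Position 2 '(': depth becomes 1
  Position 3 ')': depth becomes 0
  Position 4 '(': depth becomes 1
  Position 5 '(': depth becomes 2
  Position 6 '(': depth becomes 3
  Position 7 '(': depth becomes 4
  Position 8 ')': depth becomes 3
  Position 9 '(': depth becomes 4
  Position 10 ')': depth becomes 3
  Position 11 ')': depth becomes 2
  Position 12 ')': depth becomes 1
  Position 13 ')': depth becomes 0
Maximum depth reached: 4

4


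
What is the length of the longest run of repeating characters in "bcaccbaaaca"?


Input: "bcaccbaaaca"
Scanning for longest run:
  Position 1 ('c'): new char, reset run to 1
  Position 2 ('a'): new char, reset run to 1
  Position 3 ('c'): new char, reset run to 1
  Position 4 ('c'): continues run of 'c', length=2
  Position 5 ('b'): new char, reset run to 1
  Position 6 ('a'): new char, reset run to 1
  Position 7 ('a'): continues run of 'a', length=2
  Position 8 ('a'): continues run of 'a', length=3
  Position 9 ('c'): new char, reset run to 1
  Position 10 ('a'): new char, reset run to 1
Longest run: 'a' with length 3

3


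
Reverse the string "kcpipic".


Input: kcpipic
Reading characters right to left:
  Position 6: 'c'
  Position 5: 'i'
  Position 4: 'p'
  Position 3: 'i'
  Position 2: 'p'
  Position 1: 'c'
  Position 0: 'k'
Reversed: cipipck

cipipck


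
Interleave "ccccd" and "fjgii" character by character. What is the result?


Interleaving "ccccd" and "fjgii":
  Position 0: 'c' from first, 'f' from second => "cf"
  Position 1: 'c' from first, 'j' from second => "cj"
  Position 2: 'c' from first, 'g' from second => "cg"
  Position 3: 'c' from first, 'i' from second => "ci"
  Position 4: 'd' from first, 'i' from second => "di"
Result: cfcjcgcidi

cfcjcgcidi


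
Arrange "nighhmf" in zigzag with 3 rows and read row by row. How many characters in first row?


Zigzag "nighhmf" into 3 rows:
Placing characters:
  'n' => row 0
  'i' => row 1
  'g' => row 2
  'h' => row 1
  'h' => row 0
  'm' => row 1
  'f' => row 2
Rows:
  Row 0: "nh"
  Row 1: "ihm"
  Row 2: "gf"
First row length: 2

2


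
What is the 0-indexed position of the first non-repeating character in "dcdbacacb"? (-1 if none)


Input: dcdbacacb
Character frequencies:
  'a': 2
  'b': 2
  'c': 3
  'd': 2
Scanning left to right for freq == 1:
  Position 0 ('d'): freq=2, skip
  Position 1 ('c'): freq=3, skip
  Position 2 ('d'): freq=2, skip
  Position 3 ('b'): freq=2, skip
  Position 4 ('a'): freq=2, skip
  Position 5 ('c'): freq=3, skip
  Position 6 ('a'): freq=2, skip
  Position 7 ('c'): freq=3, skip
  Position 8 ('b'): freq=2, skip
  No unique character found => answer = -1

-1


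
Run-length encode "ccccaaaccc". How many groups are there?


Input: ccccaaaccc
Scanning for consecutive runs:
  Group 1: 'c' x 4 (positions 0-3)
  Group 2: 'a' x 3 (positions 4-6)
  Group 3: 'c' x 3 (positions 7-9)
Total groups: 3

3


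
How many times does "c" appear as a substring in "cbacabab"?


Searching for "c" in "cbacabab"
Scanning each position:
  Position 0: "c" => MATCH
  Position 1: "b" => no
  Position 2: "a" => no
  Position 3: "c" => MATCH
  Position 4: "a" => no
  Position 5: "b" => no
  Position 6: "a" => no
  Position 7: "b" => no
Total occurrences: 2

2


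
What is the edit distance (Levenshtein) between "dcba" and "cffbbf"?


Computing edit distance: "dcba" -> "cffbbf"
DP table:
           c    f    f    b    b    f
      0    1    2    3    4    5    6
  d   1    1    2    3    4    5    6
  c   2    1    2    3    4    5    6
  b   3    2    2    3    3    4    5
  a   4    3    3    3    4    4    5
Edit distance = dp[4][6] = 5

5


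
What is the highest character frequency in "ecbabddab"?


Input: ecbabddab
Character counts:
  'a': 2
  'b': 3
  'c': 1
  'd': 2
  'e': 1
Maximum frequency: 3

3


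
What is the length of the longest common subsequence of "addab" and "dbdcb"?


LCS of "addab" and "dbdcb"
DP table:
           d    b    d    c    b
      0    0    0    0    0    0
  a   0    0    0    0    0    0
  d   0    1    1    1    1    1
  d   0    1    1    2    2    2
  a   0    1    1    2    2    2
  b   0    1    2    2    2    3
LCS length = dp[5][5] = 3

3


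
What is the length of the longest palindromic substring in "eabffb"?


Input: "eabffb"
Checking substrings for palindromes:
  [2:6] "bffb" (len 4) => palindrome
  [3:5] "ff" (len 2) => palindrome
Longest palindromic substring: "bffb" with length 4

4


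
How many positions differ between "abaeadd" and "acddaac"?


Comparing "abaeadd" and "acddaac" position by position:
  Position 0: 'a' vs 'a' => same
  Position 1: 'b' vs 'c' => DIFFER
  Position 2: 'a' vs 'd' => DIFFER
  Position 3: 'e' vs 'd' => DIFFER
  Position 4: 'a' vs 'a' => same
  Position 5: 'd' vs 'a' => DIFFER
  Position 6: 'd' vs 'c' => DIFFER
Positions that differ: 5

5


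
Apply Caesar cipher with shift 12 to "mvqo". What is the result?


Caesar cipher: shift "mvqo" by 12
  'm' (pos 12) + 12 = pos 24 = 'y'
  'v' (pos 21) + 12 = pos 7 = 'h'
  'q' (pos 16) + 12 = pos 2 = 'c'
  'o' (pos 14) + 12 = pos 0 = 'a'
Result: yhca

yhca


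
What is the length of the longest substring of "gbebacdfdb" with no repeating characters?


Input: "gbebacdfdb"
Sliding window (track last position of each char):
  Position 0 ('g'): window [0,0] length 1 -- new best
  Position 1 ('b'): window [0,1] length 2 -- new best
  Position 2 ('e'): window [0,2] length 3 -- new best
  Position 3 ('b'): repeat (last at 1), move window start to 2
  Position 3 ('b'): window [2,3] length 2
  Position 4 ('a'): window [2,4] length 3
  Position 5 ('c'): window [2,5] length 4 -- new best
  Position 6 ('d'): window [2,6] length 5 -- new best
  Position 7 ('f'): window [2,7] length 6 -- new best
  Position 8 ('d'): repeat (last at 6), move window start to 7
  Position 8 ('d'): window [7,8] length 2
  Position 9 ('b'): window [7,9] length 3
Longest substring with no repeats: "ebacdf" with length 6

6


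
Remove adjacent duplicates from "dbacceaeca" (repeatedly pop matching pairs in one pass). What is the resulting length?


Input: dbacceaeca
Stack-based adjacent duplicate removal:
  Read 'd': push. Stack: d
  Read 'b': push. Stack: db
  Read 'a': push. Stack: dba
  Read 'c': push. Stack: dbac
  Read 'c': matches stack top 'c' => pop. Stack: dba
  Read 'e': push. Stack: dbae
  Read 'a': push. Stack: dbaea
  Read 'e': push. Stack: dbaeae
  Read 'c': push. Stack: dbaeaec
  Read 'a': push. Stack: dbaeaeca
Final stack: "dbaeaeca" (length 8)

8


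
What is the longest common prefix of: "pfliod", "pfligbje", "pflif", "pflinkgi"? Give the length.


Words: pfliod, pfligbje, pflif, pflinkgi
  Position 0: all 'p' => match
  Position 1: all 'f' => match
  Position 2: all 'l' => match
  Position 3: all 'i' => match
  Position 4: ('o', 'g', 'f', 'n') => mismatch, stop
LCP = "pfli" (length 4)

4


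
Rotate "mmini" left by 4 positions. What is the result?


Input: "mmini", rotate left by 4
First 4 characters: "mmin"
Remaining characters: "i"
Concatenate remaining + first: "i" + "mmin" = "immin"

immin


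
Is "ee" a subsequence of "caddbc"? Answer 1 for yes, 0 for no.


Check if "ee" is a subsequence of "caddbc"
Greedy scan:
  Position 0 ('c'): no match needed
  Position 1 ('a'): no match needed
  Position 2 ('d'): no match needed
  Position 3 ('d'): no match needed
  Position 4 ('b'): no match needed
  Position 5 ('c'): no match needed
Only matched 0/2 characters => not a subsequence

0


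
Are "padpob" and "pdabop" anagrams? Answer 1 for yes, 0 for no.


Strings: "padpob", "pdabop"
Sorted first:  abdopp
Sorted second: abdopp
Sorted forms match => anagrams

1


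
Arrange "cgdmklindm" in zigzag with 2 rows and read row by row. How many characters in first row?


Zigzag "cgdmklindm" into 2 rows:
Placing characters:
  'c' => row 0
  'g' => row 1
  'd' => row 0
  'm' => row 1
  'k' => row 0
  'l' => row 1
  'i' => row 0
  'n' => row 1
  'd' => row 0
  'm' => row 1
Rows:
  Row 0: "cdkid"
  Row 1: "gmlnm"
First row length: 5

5


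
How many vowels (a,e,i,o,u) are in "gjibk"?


Input: gjibk
Checking each character:
  'g' at position 0: consonant
  'j' at position 1: consonant
  'i' at position 2: vowel (running total: 1)
  'b' at position 3: consonant
  'k' at position 4: consonant
Total vowels: 1

1


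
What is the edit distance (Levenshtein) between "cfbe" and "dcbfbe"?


Computing edit distance: "cfbe" -> "dcbfbe"
DP table:
           d    c    b    f    b    e
      0    1    2    3    4    5    6
  c   1    1    1    2    3    4    5
  f   2    2    2    2    2    3    4
  b   3    3    3    2    3    2    3
  e   4    4    4    3    3    3    2
Edit distance = dp[4][6] = 2

2


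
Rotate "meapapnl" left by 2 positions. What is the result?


Input: "meapapnl", rotate left by 2
First 2 characters: "me"
Remaining characters: "apapnl"
Concatenate remaining + first: "apapnl" + "me" = "apapnlme"

apapnlme


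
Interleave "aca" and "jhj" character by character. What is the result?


Interleaving "aca" and "jhj":
  Position 0: 'a' from first, 'j' from second => "aj"
  Position 1: 'c' from first, 'h' from second => "ch"
  Position 2: 'a' from first, 'j' from second => "aj"
Result: ajchaj

ajchaj


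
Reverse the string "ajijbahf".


Input: ajijbahf
Reading characters right to left:
  Position 7: 'f'
  Position 6: 'h'
  Position 5: 'a'
  Position 4: 'b'
  Position 3: 'j'
  Position 2: 'i'
  Position 1: 'j'
  Position 0: 'a'
Reversed: fhabjija

fhabjija


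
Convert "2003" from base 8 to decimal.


Input: "2003" in base 8
Positional expansion:
  Digit '2' (value 2) x 8^3 = 1024
  Digit '0' (value 0) x 8^2 = 0
  Digit '0' (value 0) x 8^1 = 0
  Digit '3' (value 3) x 8^0 = 3
Sum = 1027

1027


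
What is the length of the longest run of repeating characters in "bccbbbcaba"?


Input: "bccbbbcaba"
Scanning for longest run:
  Position 1 ('c'): new char, reset run to 1
  Position 2 ('c'): continues run of 'c', length=2
  Position 3 ('b'): new char, reset run to 1
  Position 4 ('b'): continues run of 'b', length=2
  Position 5 ('b'): continues run of 'b', length=3
  Position 6 ('c'): new char, reset run to 1
  Position 7 ('a'): new char, reset run to 1
  Position 8 ('b'): new char, reset run to 1
  Position 9 ('a'): new char, reset run to 1
Longest run: 'b' with length 3

3


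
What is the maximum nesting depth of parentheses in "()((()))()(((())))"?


Input: "()((()))()(((())))"
Tracking depth:
  Position 0 '(': depth becomes 1
  Position 1 ')': depth becomes 0
  Position 2 '(': depth becomes 1
  Position 3 '(': depth becomes 2
  Position 4 '(': depth becomes 3
  Position 5 ')': depth becomes 2
  Position 6 ')': depth becomes 1
  Position 7 ')': depth becomes 0
  Position 8 '(': depth becomes 1
  Position 9 ')': depth becomes 0
  Position 10 '(': depth becomes 1
  Position 11 '(': depth becomes 2
  Position 12 '(': depth becomes 3
  Position 13 '(': depth becomes 4
  Position 14 ')': depth becomes 3
  Position 15 ')': depth becomes 2
  Position 16 ')': depth becomes 1
  Position 17 ')': depth becomes 0
Maximum depth reached: 4

4


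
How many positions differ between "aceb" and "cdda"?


Comparing "aceb" and "cdda" position by position:
  Position 0: 'a' vs 'c' => DIFFER
  Position 1: 'c' vs 'd' => DIFFER
  Position 2: 'e' vs 'd' => DIFFER
  Position 3: 'b' vs 'a' => DIFFER
Positions that differ: 4

4


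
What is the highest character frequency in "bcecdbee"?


Input: bcecdbee
Character counts:
  'b': 2
  'c': 2
  'd': 1
  'e': 3
Maximum frequency: 3

3


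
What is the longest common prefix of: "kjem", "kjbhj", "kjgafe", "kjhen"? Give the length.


Words: kjem, kjbhj, kjgafe, kjhen
  Position 0: all 'k' => match
  Position 1: all 'j' => match
  Position 2: ('e', 'b', 'g', 'h') => mismatch, stop
LCP = "kj" (length 2)

2


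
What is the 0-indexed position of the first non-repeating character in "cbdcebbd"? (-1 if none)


Input: cbdcebbd
Character frequencies:
  'b': 3
  'c': 2
  'd': 2
  'e': 1
Scanning left to right for freq == 1:
  Position 0 ('c'): freq=2, skip
  Position 1 ('b'): freq=3, skip
  Position 2 ('d'): freq=2, skip
  Position 3 ('c'): freq=2, skip
  Position 4 ('e'): unique! => answer = 4

4


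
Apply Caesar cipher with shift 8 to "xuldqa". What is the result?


Caesar cipher: shift "xuldqa" by 8
  'x' (pos 23) + 8 = pos 5 = 'f'
  'u' (pos 20) + 8 = pos 2 = 'c'
  'l' (pos 11) + 8 = pos 19 = 't'
  'd' (pos 3) + 8 = pos 11 = 'l'
  'q' (pos 16) + 8 = pos 24 = 'y'
  'a' (pos 0) + 8 = pos 8 = 'i'
Result: fctlyi

fctlyi


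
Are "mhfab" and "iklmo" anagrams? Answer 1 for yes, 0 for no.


Strings: "mhfab", "iklmo"
Sorted first:  abfhm
Sorted second: iklmo
Differ at position 0: 'a' vs 'i' => not anagrams

0


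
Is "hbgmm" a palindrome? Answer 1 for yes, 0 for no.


Input: hbgmm
Reversed: mmgbh
  Compare pos 0 ('h') with pos 4 ('m'): MISMATCH
  Compare pos 1 ('b') with pos 3 ('m'): MISMATCH
Result: not a palindrome

0


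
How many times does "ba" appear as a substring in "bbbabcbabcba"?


Searching for "ba" in "bbbabcbabcba"
Scanning each position:
  Position 0: "bb" => no
  Position 1: "bb" => no
  Position 2: "ba" => MATCH
  Position 3: "ab" => no
  Position 4: "bc" => no
  Position 5: "cb" => no
  Position 6: "ba" => MATCH
  Position 7: "ab" => no
  Position 8: "bc" => no
  Position 9: "cb" => no
  Position 10: "ba" => MATCH
Total occurrences: 3

3


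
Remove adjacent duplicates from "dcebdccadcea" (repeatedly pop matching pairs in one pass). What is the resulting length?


Input: dcebdccadcea
Stack-based adjacent duplicate removal:
  Read 'd': push. Stack: d
  Read 'c': push. Stack: dc
  Read 'e': push. Stack: dce
  Read 'b': push. Stack: dceb
  Read 'd': push. Stack: dcebd
  Read 'c': push. Stack: dcebdc
  Read 'c': matches stack top 'c' => pop. Stack: dcebd
  Read 'a': push. Stack: dcebda
  Read 'd': push. Stack: dcebdad
  Read 'c': push. Stack: dcebdadc
  Read 'e': push. Stack: dcebdadce
  Read 'a': push. Stack: dcebdadcea
Final stack: "dcebdadcea" (length 10)

10


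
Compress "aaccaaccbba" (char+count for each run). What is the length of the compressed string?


Input: aaccaaccbba
Runs:
  'a' x 2 => "a2"
  'c' x 2 => "c2"
  'a' x 2 => "a2"
  'c' x 2 => "c2"
  'b' x 2 => "b2"
  'a' x 1 => "a1"
Compressed: "a2c2a2c2b2a1"
Compressed length: 12

12


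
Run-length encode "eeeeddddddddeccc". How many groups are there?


Input: eeeeddddddddeccc
Scanning for consecutive runs:
  Group 1: 'e' x 4 (positions 0-3)
  Group 2: 'd' x 8 (positions 4-11)
  Group 3: 'e' x 1 (positions 12-12)
  Group 4: 'c' x 3 (positions 13-15)
Total groups: 4

4
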